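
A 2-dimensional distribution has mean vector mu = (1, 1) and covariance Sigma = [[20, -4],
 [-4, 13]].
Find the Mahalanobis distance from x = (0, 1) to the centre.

Step 1 — centre the observation: (x - mu) = (-1, 0).

Step 2 — invert Sigma. det(Sigma) = 20·13 - (-4)² = 244.
  Sigma^{-1} = (1/det) · [[d, -b], [-b, a]] = [[0.0533, 0.0164],
 [0.0164, 0.082]].

Step 3 — form the quadratic (x - mu)^T · Sigma^{-1} · (x - mu):
  Sigma^{-1} · (x - mu) = (-0.0533, -0.0164).
  (x - mu)^T · [Sigma^{-1} · (x - mu)] = (-1)·(-0.0533) + (0)·(-0.0164) = 0.0533.

Step 4 — take square root: d = √(0.0533) ≈ 0.2308.

d(x, mu) = √(0.0533) ≈ 0.2308


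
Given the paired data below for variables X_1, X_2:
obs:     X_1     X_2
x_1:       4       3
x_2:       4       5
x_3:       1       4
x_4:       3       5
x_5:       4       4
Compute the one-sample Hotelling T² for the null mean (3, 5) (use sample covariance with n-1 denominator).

Step 1 — sample mean vector:
  mean(X_1) = (4 + 4 + 1 + 3 + 4) / 5 = 16/5 = 3.2
  mean(X_2) = (3 + 5 + 4 + 5 + 4) / 5 = 21/5 = 4.2
  x̄ = (3.2, 4.2),  deviation x̄ - mu_0 = (3.2, 4.2) - (3, 5) = (0.2, -0.8).

Step 2 — sample covariance matrix, S[i,j] = (1/(n-1)) · Σ_k (x_{k,i} - mean_i) · (x_{k,j} - mean_j), divisor n-1 = 4:
  S[X_1,X_1] = ((0.8)·(0.8) + (0.8)·(0.8) + (-2.2)·(-2.2) + (-0.2)·(-0.2) + (0.8)·(0.8)) / 4 = 6.8/4 = 1.7
  S[X_1,X_2] = ((0.8)·(-1.2) + (0.8)·(0.8) + (-2.2)·(-0.2) + (-0.2)·(0.8) + (0.8)·(-0.2)) / 4 = -0.2/4 = -0.05
  S[X_2,X_2] = ((-1.2)·(-1.2) + (0.8)·(0.8) + (-0.2)·(-0.2) + (0.8)·(0.8) + (-0.2)·(-0.2)) / 4 = 2.8/4 = 0.7
  S = [[1.7, -0.05],
 [-0.05, 0.7]].

Step 3 — invert S. det(S) = 1.7·0.7 - (-0.05)² = 1.1875.
  S^{-1} = (1/det) · [[d, -b], [-b, a]] = [[0.5895, 0.0421],
 [0.0421, 1.4316]].

Step 4 — quadratic form (x̄ - mu_0)^T · S^{-1} · (x̄ - mu_0):
  S^{-1} · (x̄ - mu_0) = (0.0842, -1.1368),
  (x̄ - mu_0)^T · [...] = (0.2)·(0.0842) + (-0.8)·(-1.1368) = 0.9263.

Step 5 — scale by n: T² = 5 · 0.9263 = 4.6316.

T² ≈ 4.6316


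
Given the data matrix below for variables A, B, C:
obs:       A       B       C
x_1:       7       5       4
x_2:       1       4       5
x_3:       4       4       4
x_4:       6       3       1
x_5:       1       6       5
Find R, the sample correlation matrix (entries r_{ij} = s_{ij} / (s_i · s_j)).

Step 1 — column means:
  mean(A) = (7 + 1 + 4 + 6 + 1) / 5 = 19/5 = 3.8
  mean(B) = (5 + 4 + 4 + 3 + 6) / 5 = 22/5 = 4.4
  mean(C) = (4 + 5 + 4 + 1 + 5) / 5 = 19/5 = 3.8

Step 2 — sample variances and covariances s[i,j] = (1/(n-1)) · Σ_k (x_{k,i} - mean_i) · (x_{k,j} - mean_j), with n-1 = 4:
  s[A,A] = ((3.2)·(3.2) + (-2.8)·(-2.8) + (0.2)·(0.2) + (2.2)·(2.2) + (-2.8)·(-2.8)) / 4 = 30.8/4 = 7.7
  s[A,B] = ((3.2)·(0.6) + (-2.8)·(-0.4) + (0.2)·(-0.4) + (2.2)·(-1.4) + (-2.8)·(1.6)) / 4 = -4.6/4 = -1.15
  s[A,C] = ((3.2)·(0.2) + (-2.8)·(1.2) + (0.2)·(0.2) + (2.2)·(-2.8) + (-2.8)·(1.2)) / 4 = -12.2/4 = -3.05
  s[B,B] = ((0.6)·(0.6) + (-0.4)·(-0.4) + (-0.4)·(-0.4) + (-1.4)·(-1.4) + (1.6)·(1.6)) / 4 = 5.2/4 = 1.3
  s[B,C] = ((0.6)·(0.2) + (-0.4)·(1.2) + (-0.4)·(0.2) + (-1.4)·(-2.8) + (1.6)·(1.2)) / 4 = 5.4/4 = 1.35
  s[C,C] = ((0.2)·(0.2) + (1.2)·(1.2) + (0.2)·(0.2) + (-2.8)·(-2.8) + (1.2)·(1.2)) / 4 = 10.8/4 = 2.7
  Sample standard deviations s_i = √(s[i,i]):
  s(A) = √(7.7) = 2.7749
  s(B) = √(1.3) = 1.1402
  s(C) = √(2.7) = 1.6432

Step 3 — r_{ij} = s_{ij} / (s_i · s_j):
  r[A,A] = 1 (diagonal).
  r[A,B] = -1.15 / (2.7749 · 1.1402) = -1.15 / 3.1639 = -0.3635
  r[A,C] = -3.05 / (2.7749 · 1.6432) = -3.05 / 4.5596 = -0.6689
  r[B,B] = 1 (diagonal).
  r[B,C] = 1.35 / (1.1402 · 1.6432) = 1.35 / 1.8735 = 0.7206
  r[C,C] = 1 (diagonal).

R is symmetric with unit diagonal. Assembling:

R = [[1, -0.3635, -0.6689],
 [-0.3635, 1, 0.7206],
 [-0.6689, 0.7206, 1]]


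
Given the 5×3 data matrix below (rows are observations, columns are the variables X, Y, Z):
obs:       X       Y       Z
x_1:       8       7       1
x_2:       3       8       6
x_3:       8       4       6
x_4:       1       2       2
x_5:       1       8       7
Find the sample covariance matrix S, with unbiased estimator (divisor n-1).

Step 1 — column means:
  mean(X) = (8 + 3 + 8 + 1 + 1) / 5 = 21/5 = 4.2
  mean(Y) = (7 + 8 + 4 + 2 + 8) / 5 = 29/5 = 5.8
  mean(Z) = (1 + 6 + 6 + 2 + 7) / 5 = 22/5 = 4.4

Step 2 — sample covariance S[i,j] = (1/(n-1)) · Σ_k (x_{k,i} - mean_i) · (x_{k,j} - mean_j), with n-1 = 4.
  S[X,X] = ((3.8)·(3.8) + (-1.2)·(-1.2) + (3.8)·(3.8) + (-3.2)·(-3.2) + (-3.2)·(-3.2)) / 4 = 50.8/4 = 12.7
  S[X,Y] = ((3.8)·(1.2) + (-1.2)·(2.2) + (3.8)·(-1.8) + (-3.2)·(-3.8) + (-3.2)·(2.2)) / 4 = 0.2/4 = 0.05
  S[X,Z] = ((3.8)·(-3.4) + (-1.2)·(1.6) + (3.8)·(1.6) + (-3.2)·(-2.4) + (-3.2)·(2.6)) / 4 = -9.4/4 = -2.35
  S[Y,Y] = ((1.2)·(1.2) + (2.2)·(2.2) + (-1.8)·(-1.8) + (-3.8)·(-3.8) + (2.2)·(2.2)) / 4 = 28.8/4 = 7.2
  S[Y,Z] = ((1.2)·(-3.4) + (2.2)·(1.6) + (-1.8)·(1.6) + (-3.8)·(-2.4) + (2.2)·(2.6)) / 4 = 11.4/4 = 2.85
  S[Z,Z] = ((-3.4)·(-3.4) + (1.6)·(1.6) + (1.6)·(1.6) + (-2.4)·(-2.4) + (2.6)·(2.6)) / 4 = 29.2/4 = 7.3

S is symmetric (S[j,i] = S[i,j]). Assembling:

S = [[12.7, 0.05, -2.35],
 [0.05, 7.2, 2.85],
 [-2.35, 2.85, 7.3]]


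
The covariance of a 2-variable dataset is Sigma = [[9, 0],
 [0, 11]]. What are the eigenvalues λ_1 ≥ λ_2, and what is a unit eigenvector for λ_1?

Step 1 — characteristic polynomial of 2×2 Sigma:
  det(Sigma - λI) = λ² - trace · λ + det = 0.
  trace = 9 + 11 = 20, det = 9·11 - (0)² = 99.
Step 2 — discriminant:
  Δ = trace² - 4·det = 400 - 396 = 4.
Step 3 — eigenvalues:
  λ = (trace ± √Δ)/2 = (20 ± 2)/2,
  λ_1 = 11,  λ_2 = 9.

Step 4 — unit eigenvector for λ_1: Sigma is diagonal, so its eigenvectors are the coordinate axes. λ_1 = 11 is the diagonal entry on the second coordinate axis, hence
  v_1 = (0, 1) (||v_1|| = 1).

λ_1 = 11,  λ_2 = 9;  v_1 ≈ (0, 1)


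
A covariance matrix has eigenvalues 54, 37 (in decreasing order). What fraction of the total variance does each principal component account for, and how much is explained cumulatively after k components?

Step 1 — total variance = trace(Sigma) = Σ λ_i = 54 + 37 = 91.

Step 2 — fraction explained by component i = λ_i / Σ λ:
  PC1: 54/91 = 0.5934
  PC2: 37/91 = 0.4066

Step 3 — cumulative fraction after k components = (λ_1 + ... + λ_k) / Σ λ:
  k = 1: 54/91 = 0.5934
  k = 2: (54 + 37)/91 = 91/91 = 1

Summary (fraction, with percent):

explained: PC1 0.5934 (59.34%), PC2 0.4066 (40.66%);  cumulative: 0.5934, 1


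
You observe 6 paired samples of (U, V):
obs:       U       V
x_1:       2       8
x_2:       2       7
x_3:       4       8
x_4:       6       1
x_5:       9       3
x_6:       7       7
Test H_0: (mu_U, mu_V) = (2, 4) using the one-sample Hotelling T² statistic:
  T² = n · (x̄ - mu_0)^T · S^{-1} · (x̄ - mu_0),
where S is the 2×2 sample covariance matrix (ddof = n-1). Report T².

Step 1 — sample mean vector:
  mean(U) = (2 + 2 + 4 + 6 + 9 + 7) / 6 = 30/6 = 5
  mean(V) = (8 + 7 + 8 + 1 + 3 + 7) / 6 = 34/6 = 5.6667
  x̄ = (5, 5.6667),  deviation x̄ - mu_0 = (5, 5.6667) - (2, 4) = (3, 1.6667).

Step 2 — sample covariance matrix, S[i,j] = (1/(n-1)) · Σ_k (x_{k,i} - mean_i) · (x_{k,j} - mean_j), divisor n-1 = 5:
  S[U,U] = ((-3)·(-3) + (-3)·(-3) + (-1)·(-1) + (1)·(1) + (4)·(4) + (2)·(2)) / 5 = 40/5 = 8
  S[U,V] = ((-3)·(2.3333) + (-3)·(1.3333) + (-1)·(2.3333) + (1)·(-4.6667) + (4)·(-2.6667) + (2)·(1.3333)) / 5 = -26/5 = -5.2
  S[V,V] = ((2.3333)·(2.3333) + (1.3333)·(1.3333) + (2.3333)·(2.3333) + (-4.6667)·(-4.6667) + (-2.6667)·(-2.6667) + (1.3333)·(1.3333)) / 5 = 43.3333/5 = 8.6667
  S = [[8, -5.2],
 [-5.2, 8.6667]].

Step 3 — invert S. det(S) = 8·8.6667 - (-5.2)² = 42.2933.
  S^{-1} = (1/det) · [[d, -b], [-b, a]] = [[0.2049, 0.123],
 [0.123, 0.1892]].

Step 4 — quadratic form (x̄ - mu_0)^T · S^{-1} · (x̄ - mu_0):
  S^{-1} · (x̄ - mu_0) = (0.8197, 0.6841),
  (x̄ - mu_0)^T · [...] = (3)·(0.8197) + (1.6667)·(0.6841) = 3.5992.

Step 5 — scale by n: T² = 6 · 3.5992 = 21.5952.

T² ≈ 21.5952


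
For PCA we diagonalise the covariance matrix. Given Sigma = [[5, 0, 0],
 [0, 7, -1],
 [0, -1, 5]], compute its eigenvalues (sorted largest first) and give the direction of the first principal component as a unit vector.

Step 1 — characteristic polynomial p(λ) = det(λI - Sigma) = λ³ - tr·λ² + c_1·λ - det, where tr = trace, c_1 = sum of the principal 2×2 minors, det = det(Sigma):
  tr = 5 + 7 + 5 = 17,
  c_1 = (5·7 - (0)²) + (5·5 - (0)²) + (7·5 - (-1)²) = 35 + 25 + 34 = 94,
  det = 5·(7·5 - (-1)²) - (0)·((0)·5 - (-1)·(0)) + (0)·((0)·(-1) - 7·(0)) = 5·(34) - (0)·(0) + (0)·(0) = 170.
  So p(λ) = λ³ - 17λ² + 94λ - 170.
Step 2 — look for an integer root (rational root theorem: any rational root is an integer divisor of 170). Testing λ = 5:
  p(5) = 125 - 425 + 470 - 170 = 0  ✓
  Dividing out (λ - 5): p(λ) = (λ - 5)(λ² - 12λ + 34).
Step 3 — remaining eigenvalues from the quadratic λ² - 12λ + 34 = 0:
  Δ = 12² - 4·34 = 144 - 136 = 8,  λ = (12 ± √8)/2 = (12 ± 2.8284)/2 ≈ 7.4142 or 4.5858.
  Sorted: λ_1 = 7.4142,  λ_2 = 5,  λ_3 = 4.5858  (check: sum = 17 = tr ✓).

Step 4 — unit eigenvector for λ_1 ≈ 7.4142: v spans the null space of (Sigma - λ_1 I), whose rows are
  r_1 = (-2.4142, 0, 0),  r_2 = (0, -0.4142, -1),  r_3 = (0, -1, -2.4142).
  v is orthogonal to every row, so take v ∝ r_1 × r_2 = ((0)·(-1) - (0)·(-0.4142), (0)·(0) - (-2.4142)·(-1), (-2.4142)·(-0.4142) - (0)·(0)) ≈ (0, -2.4142, 1).
  Rescale (multiply by -1 so the first nonzero entry is positive): u = (0, 2.4142, -1).
  ||u|| = √((0)² + (2.4142)² + (-1)²) = √(6.8284) ≈ 2.6131,  v_1 = u/||u|| ≈ (0, 0.9239, -0.3827) (||v_1|| = 1).

λ_1 = 7.4142,  λ_2 = 5,  λ_3 = 4.5858;  v_1 ≈ (0, 0.9239, -0.3827)


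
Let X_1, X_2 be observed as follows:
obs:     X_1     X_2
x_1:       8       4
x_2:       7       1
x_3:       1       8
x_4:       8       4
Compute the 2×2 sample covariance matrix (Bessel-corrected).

Step 1 — column means:
  mean(X_1) = (8 + 7 + 1 + 8) / 4 = 24/4 = 6
  mean(X_2) = (4 + 1 + 8 + 4) / 4 = 17/4 = 4.25

Step 2 — sample covariance S[i,j] = (1/(n-1)) · Σ_k (x_{k,i} - mean_i) · (x_{k,j} - mean_j), with n-1 = 3.
  S[X_1,X_1] = ((2)·(2) + (1)·(1) + (-5)·(-5) + (2)·(2)) / 3 = 34/3 = 11.3333
  S[X_1,X_2] = ((2)·(-0.25) + (1)·(-3.25) + (-5)·(3.75) + (2)·(-0.25)) / 3 = -23/3 = -7.6667
  S[X_2,X_2] = ((-0.25)·(-0.25) + (-3.25)·(-3.25) + (3.75)·(3.75) + (-0.25)·(-0.25)) / 3 = 24.75/3 = 8.25

S is symmetric (S[j,i] = S[i,j]). Assembling:

S = [[11.3333, -7.6667],
 [-7.6667, 8.25]]


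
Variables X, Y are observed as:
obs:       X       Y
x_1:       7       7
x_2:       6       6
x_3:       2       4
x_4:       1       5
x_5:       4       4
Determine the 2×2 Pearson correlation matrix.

Step 1 — column means:
  mean(X) = (7 + 6 + 2 + 1 + 4) / 5 = 20/5 = 4
  mean(Y) = (7 + 6 + 4 + 5 + 4) / 5 = 26/5 = 5.2

Step 2 — sample variances and covariances s[i,j] = (1/(n-1)) · Σ_k (x_{k,i} - mean_i) · (x_{k,j} - mean_j), with n-1 = 4:
  s[X,X] = ((3)·(3) + (2)·(2) + (-2)·(-2) + (-3)·(-3) + (0)·(0)) / 4 = 26/4 = 6.5
  s[X,Y] = ((3)·(1.8) + (2)·(0.8) + (-2)·(-1.2) + (-3)·(-0.2) + (0)·(-1.2)) / 4 = 10/4 = 2.5
  s[Y,Y] = ((1.8)·(1.8) + (0.8)·(0.8) + (-1.2)·(-1.2) + (-0.2)·(-0.2) + (-1.2)·(-1.2)) / 4 = 6.8/4 = 1.7
  Sample standard deviations s_i = √(s[i,i]):
  s(X) = √(6.5) = 2.5495
  s(Y) = √(1.7) = 1.3038

Step 3 — r_{ij} = s_{ij} / (s_i · s_j):
  r[X,X] = 1 (diagonal).
  r[X,Y] = 2.5 / (2.5495 · 1.3038) = 2.5 / 3.3242 = 0.7521
  r[Y,Y] = 1 (diagonal).

R is symmetric with unit diagonal. Assembling:

R = [[1, 0.7521],
 [0.7521, 1]]


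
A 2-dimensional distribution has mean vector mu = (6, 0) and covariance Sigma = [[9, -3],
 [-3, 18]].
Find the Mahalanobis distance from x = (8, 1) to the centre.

Step 1 — centre the observation: (x - mu) = (2, 1).

Step 2 — invert Sigma. det(Sigma) = 9·18 - (-3)² = 153.
  Sigma^{-1} = (1/det) · [[d, -b], [-b, a]] = [[0.1176, 0.0196],
 [0.0196, 0.0588]].

Step 3 — form the quadratic (x - mu)^T · Sigma^{-1} · (x - mu):
  Sigma^{-1} · (x - mu) = (0.2549, 0.098).
  (x - mu)^T · [Sigma^{-1} · (x - mu)] = (2)·(0.2549) + (1)·(0.098) = 0.6078.

Step 4 — take square root: d = √(0.6078) ≈ 0.7796.

d(x, mu) = √(0.6078) ≈ 0.7796


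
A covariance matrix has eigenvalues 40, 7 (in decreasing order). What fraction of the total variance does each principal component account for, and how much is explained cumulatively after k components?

Step 1 — total variance = trace(Sigma) = Σ λ_i = 40 + 7 = 47.

Step 2 — fraction explained by component i = λ_i / Σ λ:
  PC1: 40/47 = 0.8511
  PC2: 7/47 = 0.1489

Step 3 — cumulative fraction after k components = (λ_1 + ... + λ_k) / Σ λ:
  k = 1: 40/47 = 0.8511
  k = 2: (40 + 7)/47 = 47/47 = 1

Summary (fraction, with percent):

explained: PC1 0.8511 (85.11%), PC2 0.1489 (14.89%);  cumulative: 0.8511, 1


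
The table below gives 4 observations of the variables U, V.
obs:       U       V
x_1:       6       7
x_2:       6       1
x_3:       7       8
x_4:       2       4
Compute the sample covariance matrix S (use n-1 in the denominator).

Step 1 — column means:
  mean(U) = (6 + 6 + 7 + 2) / 4 = 21/4 = 5.25
  mean(V) = (7 + 1 + 8 + 4) / 4 = 20/4 = 5

Step 2 — sample covariance S[i,j] = (1/(n-1)) · Σ_k (x_{k,i} - mean_i) · (x_{k,j} - mean_j), with n-1 = 3.
  S[U,U] = ((0.75)·(0.75) + (0.75)·(0.75) + (1.75)·(1.75) + (-3.25)·(-3.25)) / 3 = 14.75/3 = 4.9167
  S[U,V] = ((0.75)·(2) + (0.75)·(-4) + (1.75)·(3) + (-3.25)·(-1)) / 3 = 7/3 = 2.3333
  S[V,V] = ((2)·(2) + (-4)·(-4) + (3)·(3) + (-1)·(-1)) / 3 = 30/3 = 10

S is symmetric (S[j,i] = S[i,j]). Assembling:

S = [[4.9167, 2.3333],
 [2.3333, 10]]


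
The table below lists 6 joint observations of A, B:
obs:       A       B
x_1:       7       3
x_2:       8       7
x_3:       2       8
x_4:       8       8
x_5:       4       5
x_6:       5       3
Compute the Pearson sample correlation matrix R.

Step 1 — column means:
  mean(A) = (7 + 8 + 2 + 8 + 4 + 5) / 6 = 34/6 = 5.6667
  mean(B) = (3 + 7 + 8 + 8 + 5 + 3) / 6 = 34/6 = 5.6667

Step 2 — sample variances and covariances s[i,j] = (1/(n-1)) · Σ_k (x_{k,i} - mean_i) · (x_{k,j} - mean_j), with n-1 = 5:
  s[A,A] = ((1.3333)·(1.3333) + (2.3333)·(2.3333) + (-3.6667)·(-3.6667) + (2.3333)·(2.3333) + (-1.6667)·(-1.6667) + (-0.6667)·(-0.6667)) / 5 = 29.3333/5 = 5.8667
  s[A,B] = ((1.3333)·(-2.6667) + (2.3333)·(1.3333) + (-3.6667)·(2.3333) + (2.3333)·(2.3333) + (-1.6667)·(-0.6667) + (-0.6667)·(-2.6667)) / 5 = -0.6667/5 = -0.1333
  s[B,B] = ((-2.6667)·(-2.6667) + (1.3333)·(1.3333) + (2.3333)·(2.3333) + (2.3333)·(2.3333) + (-0.6667)·(-0.6667) + (-2.6667)·(-2.6667)) / 5 = 27.3333/5 = 5.4667
  Sample standard deviations s_i = √(s[i,i]):
  s(A) = √(5.8667) = 2.4221
  s(B) = √(5.4667) = 2.3381

Step 3 — r_{ij} = s_{ij} / (s_i · s_j):
  r[A,A] = 1 (diagonal).
  r[A,B] = -0.1333 / (2.4221 · 2.3381) = -0.1333 / 5.6631 = -0.0235
  r[B,B] = 1 (diagonal).

R is symmetric with unit diagonal. Assembling:

R = [[1, -0.0235],
 [-0.0235, 1]]


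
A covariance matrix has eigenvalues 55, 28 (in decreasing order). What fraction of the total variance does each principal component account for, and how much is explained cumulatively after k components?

Step 1 — total variance = trace(Sigma) = Σ λ_i = 55 + 28 = 83.

Step 2 — fraction explained by component i = λ_i / Σ λ:
  PC1: 55/83 = 0.6627
  PC2: 28/83 = 0.3373

Step 3 — cumulative fraction after k components = (λ_1 + ... + λ_k) / Σ λ:
  k = 1: 55/83 = 0.6627
  k = 2: (55 + 28)/83 = 83/83 = 1

Summary (fraction, with percent):

explained: PC1 0.6627 (66.27%), PC2 0.3373 (33.73%);  cumulative: 0.6627, 1


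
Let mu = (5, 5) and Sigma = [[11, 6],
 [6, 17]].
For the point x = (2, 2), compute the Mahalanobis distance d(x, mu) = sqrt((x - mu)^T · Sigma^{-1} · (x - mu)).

Step 1 — centre the observation: (x - mu) = (-3, -3).

Step 2 — invert Sigma. det(Sigma) = 11·17 - (6)² = 151.
  Sigma^{-1} = (1/det) · [[d, -b], [-b, a]] = [[0.1126, -0.0397],
 [-0.0397, 0.0728]].

Step 3 — form the quadratic (x - mu)^T · Sigma^{-1} · (x - mu):
  Sigma^{-1} · (x - mu) = (-0.2185, -0.0993).
  (x - mu)^T · [Sigma^{-1} · (x - mu)] = (-3)·(-0.2185) + (-3)·(-0.0993) = 0.9536.

Step 4 — take square root: d = √(0.9536) ≈ 0.9765.

d(x, mu) = √(0.9536) ≈ 0.9765


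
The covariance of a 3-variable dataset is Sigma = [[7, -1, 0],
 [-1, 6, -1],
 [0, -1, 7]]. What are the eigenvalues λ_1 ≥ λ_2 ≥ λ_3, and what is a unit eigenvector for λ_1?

Step 1 — characteristic polynomial p(λ) = det(λI - Sigma) = λ³ - tr·λ² + c_1·λ - det, where tr = trace, c_1 = sum of the principal 2×2 minors, det = det(Sigma):
  tr = 7 + 6 + 7 = 20,
  c_1 = (7·6 - (-1)²) + (7·7 - (0)²) + (6·7 - (-1)²) = 41 + 49 + 41 = 131,
  det = 7·(6·7 - (-1)²) - (-1)·((-1)·7 - (-1)·(0)) + (0)·((-1)·(-1) - 6·(0)) = 7·(41) - (-1)·(-7) + (0)·(1) = 280.
  So p(λ) = λ³ - 20λ² + 131λ - 280.
Step 2 — look for an integer root (rational root theorem: any rational root is an integer divisor of 280). Testing λ = 5:
  p(5) = 125 - 500 + 655 - 280 = 0  ✓
  Dividing out (λ - 5): p(λ) = (λ - 5)(λ² - 15λ + 56).
Step 3 — remaining eigenvalues from the quadratic λ² - 15λ + 56 = 0:
  Δ = 15² - 4·56 = 225 - 224 = 1,  λ = (15 ± √1)/2 = (15 ± 1)/2 = 8 or 7.
  Sorted: λ_1 = 8,  λ_2 = 7,  λ_3 = 5  (check: sum = 20 = tr ✓).

Step 4 — unit eigenvector for λ_1 = 8: v spans the null space of (Sigma - λ_1 I), whose rows are
  r_1 = (-1, -1, 0),  r_2 = (-1, -2, -1),  r_3 = (0, -1, -1).
  v is orthogonal to every row, so take v ∝ r_1 × r_2 = ((-1)·(-1) - (0)·(-2), (0)·(-1) - (-1)·(-1), (-1)·(-2) - (-1)·(-1)) = (1, -1, 1).
  Let u = (1, -1, 1).
  ||u|| = √((1)² + (-1)² + (1)²) = √(3) ≈ 1.7321,  v_1 = u/||u|| ≈ (0.5774, -0.5774, 0.5774) (||v_1|| = 1).

λ_1 = 8,  λ_2 = 7,  λ_3 = 5;  v_1 ≈ (0.5774, -0.5774, 0.5774)


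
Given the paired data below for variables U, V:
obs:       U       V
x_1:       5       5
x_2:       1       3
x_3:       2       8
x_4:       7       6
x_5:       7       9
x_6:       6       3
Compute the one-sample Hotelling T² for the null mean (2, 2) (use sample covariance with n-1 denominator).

Step 1 — sample mean vector:
  mean(U) = (5 + 1 + 2 + 7 + 7 + 6) / 6 = 28/6 = 4.6667
  mean(V) = (5 + 3 + 8 + 6 + 9 + 3) / 6 = 34/6 = 5.6667
  x̄ = (4.6667, 5.6667),  deviation x̄ - mu_0 = (4.6667, 5.6667) - (2, 2) = (2.6667, 3.6667).

Step 2 — sample covariance matrix, S[i,j] = (1/(n-1)) · Σ_k (x_{k,i} - mean_i) · (x_{k,j} - mean_j), divisor n-1 = 5:
  S[U,U] = ((0.3333)·(0.3333) + (-3.6667)·(-3.6667) + (-2.6667)·(-2.6667) + (2.3333)·(2.3333) + (2.3333)·(2.3333) + (1.3333)·(1.3333)) / 5 = 33.3333/5 = 6.6667
  S[U,V] = ((0.3333)·(-0.6667) + (-3.6667)·(-2.6667) + (-2.6667)·(2.3333) + (2.3333)·(0.3333) + (2.3333)·(3.3333) + (1.3333)·(-2.6667)) / 5 = 8.3333/5 = 1.6667
  S[V,V] = ((-0.6667)·(-0.6667) + (-2.6667)·(-2.6667) + (2.3333)·(2.3333) + (0.3333)·(0.3333) + (3.3333)·(3.3333) + (-2.6667)·(-2.6667)) / 5 = 31.3333/5 = 6.2667
  S = [[6.6667, 1.6667],
 [1.6667, 6.2667]].

Step 3 — invert S. det(S) = 6.6667·6.2667 - (1.6667)² = 39.
  S^{-1} = (1/det) · [[d, -b], [-b, a]] = [[0.1607, -0.0427],
 [-0.0427, 0.1709]].

Step 4 — quadratic form (x̄ - mu_0)^T · S^{-1} · (x̄ - mu_0):
  S^{-1} · (x̄ - mu_0) = (0.2718, 0.5128),
  (x̄ - mu_0)^T · [...] = (2.6667)·(0.2718) + (3.6667)·(0.5128) = 2.6051.

Step 5 — scale by n: T² = 6 · 2.6051 = 15.6308.

T² ≈ 15.6308


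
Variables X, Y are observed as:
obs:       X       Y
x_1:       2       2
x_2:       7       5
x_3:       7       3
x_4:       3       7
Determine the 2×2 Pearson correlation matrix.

Step 1 — column means:
  mean(X) = (2 + 7 + 7 + 3) / 4 = 19/4 = 4.75
  mean(Y) = (2 + 5 + 3 + 7) / 4 = 17/4 = 4.25

Step 2 — sample variances and covariances s[i,j] = (1/(n-1)) · Σ_k (x_{k,i} - mean_i) · (x_{k,j} - mean_j), with n-1 = 3:
  s[X,X] = ((-2.75)·(-2.75) + (2.25)·(2.25) + (2.25)·(2.25) + (-1.75)·(-1.75)) / 3 = 20.75/3 = 6.9167
  s[X,Y] = ((-2.75)·(-2.25) + (2.25)·(0.75) + (2.25)·(-1.25) + (-1.75)·(2.75)) / 3 = 0.25/3 = 0.0833
  s[Y,Y] = ((-2.25)·(-2.25) + (0.75)·(0.75) + (-1.25)·(-1.25) + (2.75)·(2.75)) / 3 = 14.75/3 = 4.9167
  Sample standard deviations s_i = √(s[i,i]):
  s(X) = √(6.9167) = 2.63
  s(Y) = √(4.9167) = 2.2174

Step 3 — r_{ij} = s_{ij} / (s_i · s_j):
  r[X,X] = 1 (diagonal).
  r[X,Y] = 0.0833 / (2.63 · 2.2174) = 0.0833 / 5.8315 = 0.0143
  r[Y,Y] = 1 (diagonal).

R is symmetric with unit diagonal. Assembling:

R = [[1, 0.0143],
 [0.0143, 1]]


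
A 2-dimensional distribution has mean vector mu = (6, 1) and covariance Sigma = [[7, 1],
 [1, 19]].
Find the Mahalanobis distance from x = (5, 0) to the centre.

Step 1 — centre the observation: (x - mu) = (-1, -1).

Step 2 — invert Sigma. det(Sigma) = 7·19 - (1)² = 132.
  Sigma^{-1} = (1/det) · [[d, -b], [-b, a]] = [[0.1439, -0.0076],
 [-0.0076, 0.053]].

Step 3 — form the quadratic (x - mu)^T · Sigma^{-1} · (x - mu):
  Sigma^{-1} · (x - mu) = (-0.1364, -0.0455).
  (x - mu)^T · [Sigma^{-1} · (x - mu)] = (-1)·(-0.1364) + (-1)·(-0.0455) = 0.1818.

Step 4 — take square root: d = √(0.1818) ≈ 0.4264.

d(x, mu) = √(0.1818) ≈ 0.4264


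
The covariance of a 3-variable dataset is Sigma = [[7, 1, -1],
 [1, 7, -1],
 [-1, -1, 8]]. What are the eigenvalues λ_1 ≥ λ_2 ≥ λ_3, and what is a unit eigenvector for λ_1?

Step 1 — characteristic polynomial p(λ) = det(λI - Sigma) = λ³ - tr·λ² + c_1·λ - det, where tr = trace, c_1 = sum of the principal 2×2 minors, det = det(Sigma):
  tr = 7 + 7 + 8 = 22,
  c_1 = (7·7 - (1)²) + (7·8 - (-1)²) + (7·8 - (-1)²) = 48 + 55 + 55 = 158,
  det = 7·(7·8 - (-1)²) - (1)·((1)·8 - (-1)·(-1)) + (-1)·((1)·(-1) - 7·(-1)) = 7·(55) - (1)·(7) + (-1)·(6) = 372.
  So p(λ) = λ³ - 22λ² + 158λ - 372.
Step 2 — look for an integer root (rational root theorem: any rational root is an integer divisor of 372). Testing λ = 6:
  p(6) = 216 - 792 + 948 - 372 = 0  ✓
  Dividing out (λ - 6): p(λ) = (λ - 6)(λ² - 16λ + 62).
Step 3 — remaining eigenvalues from the quadratic λ² - 16λ + 62 = 0:
  Δ = 16² - 4·62 = 256 - 248 = 8,  λ = (16 ± √8)/2 = (16 ± 2.8284)/2 ≈ 9.4142 or 6.5858.
  Sorted: λ_1 = 9.4142,  λ_2 = 6.5858,  λ_3 = 6  (check: sum = 22 = tr ✓).

Step 4 — unit eigenvector for λ_1 ≈ 9.4142: v spans the null space of (Sigma - λ_1 I), whose rows are
  r_1 = (-2.4142, 1, -1),  r_2 = (1, -2.4142, -1),  r_3 = (-1, -1, -1.4142).
  v is orthogonal to every row, so take v ∝ r_1 × r_2 = ((1)·(-1) - (-1)·(-2.4142), (-1)·(1) - (-2.4142)·(-1), (-2.4142)·(-2.4142) - (1)·(1)) ≈ (-3.4142, -3.4142, 4.8284).
  Rescale (multiply by -1 so the first nonzero entry is positive): u = (3.4142, 3.4142, -4.8284).
  ||u|| = √((3.4142)² + (3.4142)² + (-4.8284)²) = √(46.6274) ≈ 6.8284,  v_1 = u/||u|| ≈ (0.5, 0.5, -0.7071) (||v_1|| = 1).

λ_1 = 9.4142,  λ_2 = 6.5858,  λ_3 = 6;  v_1 ≈ (0.5, 0.5, -0.7071)


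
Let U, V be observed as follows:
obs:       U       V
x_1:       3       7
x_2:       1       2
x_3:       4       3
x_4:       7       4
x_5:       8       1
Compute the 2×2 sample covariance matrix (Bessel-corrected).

Step 1 — column means:
  mean(U) = (3 + 1 + 4 + 7 + 8) / 5 = 23/5 = 4.6
  mean(V) = (7 + 2 + 3 + 4 + 1) / 5 = 17/5 = 3.4

Step 2 — sample covariance S[i,j] = (1/(n-1)) · Σ_k (x_{k,i} - mean_i) · (x_{k,j} - mean_j), with n-1 = 4.
  S[U,U] = ((-1.6)·(-1.6) + (-3.6)·(-3.6) + (-0.6)·(-0.6) + (2.4)·(2.4) + (3.4)·(3.4)) / 4 = 33.2/4 = 8.3
  S[U,V] = ((-1.6)·(3.6) + (-3.6)·(-1.4) + (-0.6)·(-0.4) + (2.4)·(0.6) + (3.4)·(-2.4)) / 4 = -7.2/4 = -1.8
  S[V,V] = ((3.6)·(3.6) + (-1.4)·(-1.4) + (-0.4)·(-0.4) + (0.6)·(0.6) + (-2.4)·(-2.4)) / 4 = 21.2/4 = 5.3

S is symmetric (S[j,i] = S[i,j]). Assembling:

S = [[8.3, -1.8],
 [-1.8, 5.3]]


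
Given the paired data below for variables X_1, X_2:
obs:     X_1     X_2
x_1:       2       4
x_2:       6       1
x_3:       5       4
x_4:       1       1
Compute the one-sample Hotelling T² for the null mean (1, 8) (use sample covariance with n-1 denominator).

Step 1 — sample mean vector:
  mean(X_1) = (2 + 6 + 5 + 1) / 4 = 14/4 = 3.5
  mean(X_2) = (4 + 1 + 4 + 1) / 4 = 10/4 = 2.5
  x̄ = (3.5, 2.5),  deviation x̄ - mu_0 = (3.5, 2.5) - (1, 8) = (2.5, -5.5).

Step 2 — sample covariance matrix, S[i,j] = (1/(n-1)) · Σ_k (x_{k,i} - mean_i) · (x_{k,j} - mean_j), divisor n-1 = 3:
  S[X_1,X_1] = ((-1.5)·(-1.5) + (2.5)·(2.5) + (1.5)·(1.5) + (-2.5)·(-2.5)) / 3 = 17/3 = 5.6667
  S[X_1,X_2] = ((-1.5)·(1.5) + (2.5)·(-1.5) + (1.5)·(1.5) + (-2.5)·(-1.5)) / 3 = 0/3 = 0
  S[X_2,X_2] = ((1.5)·(1.5) + (-1.5)·(-1.5) + (1.5)·(1.5) + (-1.5)·(-1.5)) / 3 = 9/3 = 3
  S = [[5.6667, 0],
 [0, 3]].

Step 3 — invert S. det(S) = 5.6667·3 - (0)² = 17.
  S^{-1} = (1/det) · [[d, -b], [-b, a]] = [[0.1765, 0],
 [0, 0.3333]].

Step 4 — quadratic form (x̄ - mu_0)^T · S^{-1} · (x̄ - mu_0):
  S^{-1} · (x̄ - mu_0) = (0.4412, -1.8333),
  (x̄ - mu_0)^T · [...] = (2.5)·(0.4412) + (-5.5)·(-1.8333) = 11.1863.

Step 5 — scale by n: T² = 4 · 11.1863 = 44.7451.

T² ≈ 44.7451


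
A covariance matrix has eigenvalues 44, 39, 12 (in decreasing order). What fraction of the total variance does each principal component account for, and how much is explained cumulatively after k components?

Step 1 — total variance = trace(Sigma) = Σ λ_i = 44 + 39 + 12 = 95.

Step 2 — fraction explained by component i = λ_i / Σ λ:
  PC1: 44/95 = 0.4632
  PC2: 39/95 = 0.4105
  PC3: 12/95 = 0.1263

Step 3 — cumulative fraction after k components = (λ_1 + ... + λ_k) / Σ λ:
  k = 1: 44/95 = 0.4632
  k = 2: (44 + 39)/95 = 83/95 = 0.8737
  k = 3: (44 + 39 + 12)/95 = 95/95 = 1

Summary (fraction, with percent):

explained: PC1 0.4632 (46.32%), PC2 0.4105 (41.05%), PC3 0.1263 (12.63%);  cumulative: 0.4632, 0.8737, 1


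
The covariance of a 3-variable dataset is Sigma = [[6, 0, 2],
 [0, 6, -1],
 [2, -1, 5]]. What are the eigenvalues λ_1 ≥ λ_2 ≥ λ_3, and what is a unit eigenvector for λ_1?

Step 1 — characteristic polynomial p(λ) = det(λI - Sigma) = λ³ - tr·λ² + c_1·λ - det, where tr = trace, c_1 = sum of the principal 2×2 minors, det = det(Sigma):
  tr = 6 + 6 + 5 = 17,
  c_1 = (6·6 - (0)²) + (6·5 - (2)²) + (6·5 - (-1)²) = 36 + 26 + 29 = 91,
  det = 6·(6·5 - (-1)²) - (0)·((0)·5 - (-1)·(2)) + (2)·((0)·(-1) - 6·(2)) = 6·(29) - (0)·(2) + (2)·(-12) = 150.
  So p(λ) = λ³ - 17λ² + 91λ - 150.
Step 2 — look for an integer root (rational root theorem: any rational root is an integer divisor of 150). Testing λ = 6:
  p(6) = 216 - 612 + 546 - 150 = 0  ✓
  Dividing out (λ - 6): p(λ) = (λ - 6)(λ² - 11λ + 25).
Step 3 — remaining eigenvalues from the quadratic λ² - 11λ + 25 = 0:
  Δ = 11² - 4·25 = 121 - 100 = 21,  λ = (11 ± √21)/2 = (11 ± 4.5826)/2 ≈ 7.7913 or 3.2087.
  Sorted: λ_1 = 7.7913,  λ_2 = 6,  λ_3 = 3.2087  (check: sum = 17 = tr ✓).

Step 4 — unit eigenvector for λ_1 ≈ 7.7913: v spans the null space of (Sigma - λ_1 I), whose rows are
  r_1 = (-1.7913, 0, 2),  r_2 = (0, -1.7913, -1),  r_3 = (2, -1, -2.7913).
  v is orthogonal to every row, so take v ∝ r_1 × r_2 = ((0)·(-1) - (2)·(-1.7913), (2)·(0) - (-1.7913)·(-1), (-1.7913)·(-1.7913) - (0)·(0)) ≈ (3.5826, -1.7913, 3.2087).
  Let u = (3.5826, -1.7913, 3.2087).
  ||u|| = √((3.5826)² + (-1.7913)² + (3.2087)²) = √(26.3394) ≈ 5.1322,  v_1 = u/||u|| ≈ (0.6981, -0.349, 0.6252) (||v_1|| = 1).

λ_1 = 7.7913,  λ_2 = 6,  λ_3 = 3.2087;  v_1 ≈ (0.6981, -0.349, 0.6252)


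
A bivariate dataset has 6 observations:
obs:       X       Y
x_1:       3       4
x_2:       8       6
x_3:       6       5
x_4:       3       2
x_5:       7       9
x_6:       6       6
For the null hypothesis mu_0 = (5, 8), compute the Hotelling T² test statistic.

Step 1 — sample mean vector:
  mean(X) = (3 + 8 + 6 + 3 + 7 + 6) / 6 = 33/6 = 5.5
  mean(Y) = (4 + 6 + 5 + 2 + 9 + 6) / 6 = 32/6 = 5.3333
  x̄ = (5.5, 5.3333),  deviation x̄ - mu_0 = (5.5, 5.3333) - (5, 8) = (0.5, -2.6667).

Step 2 — sample covariance matrix, S[i,j] = (1/(n-1)) · Σ_k (x_{k,i} - mean_i) · (x_{k,j} - mean_j), divisor n-1 = 5:
  S[X,X] = ((-2.5)·(-2.5) + (2.5)·(2.5) + (0.5)·(0.5) + (-2.5)·(-2.5) + (1.5)·(1.5) + (0.5)·(0.5)) / 5 = 21.5/5 = 4.3
  S[X,Y] = ((-2.5)·(-1.3333) + (2.5)·(0.6667) + (0.5)·(-0.3333) + (-2.5)·(-3.3333) + (1.5)·(3.6667) + (0.5)·(0.6667)) / 5 = 19/5 = 3.8
  S[Y,Y] = ((-1.3333)·(-1.3333) + (0.6667)·(0.6667) + (-0.3333)·(-0.3333) + (-3.3333)·(-3.3333) + (3.6667)·(3.6667) + (0.6667)·(0.6667)) / 5 = 27.3333/5 = 5.4667
  S = [[4.3, 3.8],
 [3.8, 5.4667]].

Step 3 — invert S. det(S) = 4.3·5.4667 - (3.8)² = 9.0667.
  S^{-1} = (1/det) · [[d, -b], [-b, a]] = [[0.6029, -0.4191],
 [-0.4191, 0.4743]].

Step 4 — quadratic form (x̄ - mu_0)^T · S^{-1} · (x̄ - mu_0):
  S^{-1} · (x̄ - mu_0) = (1.4191, -1.4743),
  (x̄ - mu_0)^T · [...] = (0.5)·(1.4191) + (-2.6667)·(-1.4743) = 4.6409.

Step 5 — scale by n: T² = 6 · 4.6409 = 27.8456.

T² ≈ 27.8456


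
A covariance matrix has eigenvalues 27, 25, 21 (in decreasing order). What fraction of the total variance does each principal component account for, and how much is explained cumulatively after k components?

Step 1 — total variance = trace(Sigma) = Σ λ_i = 27 + 25 + 21 = 73.

Step 2 — fraction explained by component i = λ_i / Σ λ:
  PC1: 27/73 = 0.3699
  PC2: 25/73 = 0.3425
  PC3: 21/73 = 0.2877

Step 3 — cumulative fraction after k components = (λ_1 + ... + λ_k) / Σ λ:
  k = 1: 27/73 = 0.3699
  k = 2: (27 + 25)/73 = 52/73 = 0.7123
  k = 3: (27 + 25 + 21)/73 = 73/73 = 1

Summary (fraction, with percent):

explained: PC1 0.3699 (36.99%), PC2 0.3425 (34.25%), PC3 0.2877 (28.77%);  cumulative: 0.3699, 0.7123, 1


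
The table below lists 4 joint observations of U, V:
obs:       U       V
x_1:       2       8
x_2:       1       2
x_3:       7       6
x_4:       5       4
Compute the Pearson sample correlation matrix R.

Step 1 — column means:
  mean(U) = (2 + 1 + 7 + 5) / 4 = 15/4 = 3.75
  mean(V) = (8 + 2 + 6 + 4) / 4 = 20/4 = 5

Step 2 — sample variances and covariances s[i,j] = (1/(n-1)) · Σ_k (x_{k,i} - mean_i) · (x_{k,j} - mean_j), with n-1 = 3:
  s[U,U] = ((-1.75)·(-1.75) + (-2.75)·(-2.75) + (3.25)·(3.25) + (1.25)·(1.25)) / 3 = 22.75/3 = 7.5833
  s[U,V] = ((-1.75)·(3) + (-2.75)·(-3) + (3.25)·(1) + (1.25)·(-1)) / 3 = 5/3 = 1.6667
  s[V,V] = ((3)·(3) + (-3)·(-3) + (1)·(1) + (-1)·(-1)) / 3 = 20/3 = 6.6667
  Sample standard deviations s_i = √(s[i,i]):
  s(U) = √(7.5833) = 2.7538
  s(V) = √(6.6667) = 2.582

Step 3 — r_{ij} = s_{ij} / (s_i · s_j):
  r[U,U] = 1 (diagonal).
  r[U,V] = 1.6667 / (2.7538 · 2.582) = 1.6667 / 7.1102 = 0.2344
  r[V,V] = 1 (diagonal).

R is symmetric with unit diagonal. Assembling:

R = [[1, 0.2344],
 [0.2344, 1]]


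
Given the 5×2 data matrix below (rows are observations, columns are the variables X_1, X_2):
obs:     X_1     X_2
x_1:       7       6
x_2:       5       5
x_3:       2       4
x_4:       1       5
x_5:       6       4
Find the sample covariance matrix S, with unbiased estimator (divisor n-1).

Step 1 — column means:
  mean(X_1) = (7 + 5 + 2 + 1 + 6) / 5 = 21/5 = 4.2
  mean(X_2) = (6 + 5 + 4 + 5 + 4) / 5 = 24/5 = 4.8

Step 2 — sample covariance S[i,j] = (1/(n-1)) · Σ_k (x_{k,i} - mean_i) · (x_{k,j} - mean_j), with n-1 = 4.
  S[X_1,X_1] = ((2.8)·(2.8) + (0.8)·(0.8) + (-2.2)·(-2.2) + (-3.2)·(-3.2) + (1.8)·(1.8)) / 4 = 26.8/4 = 6.7
  S[X_1,X_2] = ((2.8)·(1.2) + (0.8)·(0.2) + (-2.2)·(-0.8) + (-3.2)·(0.2) + (1.8)·(-0.8)) / 4 = 3.2/4 = 0.8
  S[X_2,X_2] = ((1.2)·(1.2) + (0.2)·(0.2) + (-0.8)·(-0.8) + (0.2)·(0.2) + (-0.8)·(-0.8)) / 4 = 2.8/4 = 0.7

S is symmetric (S[j,i] = S[i,j]). Assembling:

S = [[6.7, 0.8],
 [0.8, 0.7]]


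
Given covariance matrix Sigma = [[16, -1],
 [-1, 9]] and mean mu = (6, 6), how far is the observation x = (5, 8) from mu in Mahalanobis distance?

Step 1 — centre the observation: (x - mu) = (-1, 2).

Step 2 — invert Sigma. det(Sigma) = 16·9 - (-1)² = 143.
  Sigma^{-1} = (1/det) · [[d, -b], [-b, a]] = [[0.0629, 0.007],
 [0.007, 0.1119]].

Step 3 — form the quadratic (x - mu)^T · Sigma^{-1} · (x - mu):
  Sigma^{-1} · (x - mu) = (-0.049, 0.2168).
  (x - mu)^T · [Sigma^{-1} · (x - mu)] = (-1)·(-0.049) + (2)·(0.2168) = 0.4825.

Step 4 — take square root: d = √(0.4825) ≈ 0.6946.

d(x, mu) = √(0.4825) ≈ 0.6946


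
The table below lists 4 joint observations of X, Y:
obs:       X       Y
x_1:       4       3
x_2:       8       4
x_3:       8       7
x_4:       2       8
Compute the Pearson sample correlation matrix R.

Step 1 — column means:
  mean(X) = (4 + 8 + 8 + 2) / 4 = 22/4 = 5.5
  mean(Y) = (3 + 4 + 7 + 8) / 4 = 22/4 = 5.5

Step 2 — sample variances and covariances s[i,j] = (1/(n-1)) · Σ_k (x_{k,i} - mean_i) · (x_{k,j} - mean_j), with n-1 = 3:
  s[X,X] = ((-1.5)·(-1.5) + (2.5)·(2.5) + (2.5)·(2.5) + (-3.5)·(-3.5)) / 3 = 27/3 = 9
  s[X,Y] = ((-1.5)·(-2.5) + (2.5)·(-1.5) + (2.5)·(1.5) + (-3.5)·(2.5)) / 3 = -5/3 = -1.6667
  s[Y,Y] = ((-2.5)·(-2.5) + (-1.5)·(-1.5) + (1.5)·(1.5) + (2.5)·(2.5)) / 3 = 17/3 = 5.6667
  Sample standard deviations s_i = √(s[i,i]):
  s(X) = √(9) = 3
  s(Y) = √(5.6667) = 2.3805

Step 3 — r_{ij} = s_{ij} / (s_i · s_j):
  r[X,X] = 1 (diagonal).
  r[X,Y] = -1.6667 / (3 · 2.3805) = -1.6667 / 7.1414 = -0.2334
  r[Y,Y] = 1 (diagonal).

R is symmetric with unit diagonal. Assembling:

R = [[1, -0.2334],
 [-0.2334, 1]]


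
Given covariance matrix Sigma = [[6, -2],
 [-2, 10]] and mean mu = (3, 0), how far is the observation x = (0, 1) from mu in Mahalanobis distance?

Step 1 — centre the observation: (x - mu) = (-3, 1).

Step 2 — invert Sigma. det(Sigma) = 6·10 - (-2)² = 56.
  Sigma^{-1} = (1/det) · [[d, -b], [-b, a]] = [[0.1786, 0.0357],
 [0.0357, 0.1071]].

Step 3 — form the quadratic (x - mu)^T · Sigma^{-1} · (x - mu):
  Sigma^{-1} · (x - mu) = (-0.5, 0).
  (x - mu)^T · [Sigma^{-1} · (x - mu)] = (-3)·(-0.5) + (1)·(0) = 1.5.

Step 4 — take square root: d = √(1.5) ≈ 1.2247.

d(x, mu) = √(1.5) ≈ 1.2247


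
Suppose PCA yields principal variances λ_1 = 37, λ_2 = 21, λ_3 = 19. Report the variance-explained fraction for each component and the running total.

Step 1 — total variance = trace(Sigma) = Σ λ_i = 37 + 21 + 19 = 77.

Step 2 — fraction explained by component i = λ_i / Σ λ:
  PC1: 37/77 = 0.4805
  PC2: 21/77 = 0.2727
  PC3: 19/77 = 0.2468

Step 3 — cumulative fraction after k components = (λ_1 + ... + λ_k) / Σ λ:
  k = 1: 37/77 = 0.4805
  k = 2: (37 + 21)/77 = 58/77 = 0.7532
  k = 3: (37 + 21 + 19)/77 = 77/77 = 1

Summary (fraction, with percent):

explained: PC1 0.4805 (48.05%), PC2 0.2727 (27.27%), PC3 0.2468 (24.68%);  cumulative: 0.4805, 0.7532, 1


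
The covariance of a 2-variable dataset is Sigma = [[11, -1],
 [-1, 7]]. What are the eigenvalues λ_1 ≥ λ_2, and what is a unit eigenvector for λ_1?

Step 1 — characteristic polynomial of 2×2 Sigma:
  det(Sigma - λI) = λ² - trace · λ + det = 0.
  trace = 11 + 7 = 18, det = 11·7 - (-1)² = 76.
Step 2 — discriminant:
  Δ = trace² - 4·det = 324 - 304 = 20.
Step 3 — eigenvalues:
  λ = (trace ± √Δ)/2 = (18 ± 4.4721)/2,
  λ_1 = 11.2361,  λ_2 = 6.7639.

Step 4 — unit eigenvector for λ_1: solve (Sigma - λ_1 I)v = 0. First row:
  (11 - 11.2361)·v_x + (-1)·v_y = 0, i.e. (-0.2361)·v_x + (-1)·v_y = 0,
  so v ∝ (b, λ_1 - a) = (-1, 0.2361); multiply by -1 so the first entry is positive: u = (1, -0.2361).
  ||u|| = √((1)² + (-0.2361)²) = √(1.0557) ≈ 1.0275,
  v_1 = u/||u|| ≈ (0.9732, -0.2298) (||v_1|| = 1).

λ_1 = 11.2361,  λ_2 = 6.7639;  v_1 ≈ (0.9732, -0.2298)


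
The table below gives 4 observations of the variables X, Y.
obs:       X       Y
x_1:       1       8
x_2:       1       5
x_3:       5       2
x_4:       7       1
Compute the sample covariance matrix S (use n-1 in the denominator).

Step 1 — column means:
  mean(X) = (1 + 1 + 5 + 7) / 4 = 14/4 = 3.5
  mean(Y) = (8 + 5 + 2 + 1) / 4 = 16/4 = 4

Step 2 — sample covariance S[i,j] = (1/(n-1)) · Σ_k (x_{k,i} - mean_i) · (x_{k,j} - mean_j), with n-1 = 3.
  S[X,X] = ((-2.5)·(-2.5) + (-2.5)·(-2.5) + (1.5)·(1.5) + (3.5)·(3.5)) / 3 = 27/3 = 9
  S[X,Y] = ((-2.5)·(4) + (-2.5)·(1) + (1.5)·(-2) + (3.5)·(-3)) / 3 = -26/3 = -8.6667
  S[Y,Y] = ((4)·(4) + (1)·(1) + (-2)·(-2) + (-3)·(-3)) / 3 = 30/3 = 10

S is symmetric (S[j,i] = S[i,j]). Assembling:

S = [[9, -8.6667],
 [-8.6667, 10]]


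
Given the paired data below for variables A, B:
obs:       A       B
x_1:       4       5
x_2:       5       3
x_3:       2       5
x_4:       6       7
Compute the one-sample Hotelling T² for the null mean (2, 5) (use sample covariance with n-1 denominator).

Step 1 — sample mean vector:
  mean(A) = (4 + 5 + 2 + 6) / 4 = 17/4 = 4.25
  mean(B) = (5 + 3 + 5 + 7) / 4 = 20/4 = 5
  x̄ = (4.25, 5),  deviation x̄ - mu_0 = (4.25, 5) - (2, 5) = (2.25, 0).

Step 2 — sample covariance matrix, S[i,j] = (1/(n-1)) · Σ_k (x_{k,i} - mean_i) · (x_{k,j} - mean_j), divisor n-1 = 3:
  S[A,A] = ((-0.25)·(-0.25) + (0.75)·(0.75) + (-2.25)·(-2.25) + (1.75)·(1.75)) / 3 = 8.75/3 = 2.9167
  S[A,B] = ((-0.25)·(0) + (0.75)·(-2) + (-2.25)·(0) + (1.75)·(2)) / 3 = 2/3 = 0.6667
  S[B,B] = ((0)·(0) + (-2)·(-2) + (0)·(0) + (2)·(2)) / 3 = 8/3 = 2.6667
  S = [[2.9167, 0.6667],
 [0.6667, 2.6667]].

Step 3 — invert S. det(S) = 2.9167·2.6667 - (0.6667)² = 7.3333.
  S^{-1} = (1/det) · [[d, -b], [-b, a]] = [[0.3636, -0.0909],
 [-0.0909, 0.3977]].

Step 4 — quadratic form (x̄ - mu_0)^T · S^{-1} · (x̄ - mu_0):
  S^{-1} · (x̄ - mu_0) = (0.8182, -0.2045),
  (x̄ - mu_0)^T · [...] = (2.25)·(0.8182) + (0)·(-0.2045) = 1.8409.

Step 5 — scale by n: T² = 4 · 1.8409 = 7.3636.

T² ≈ 7.3636


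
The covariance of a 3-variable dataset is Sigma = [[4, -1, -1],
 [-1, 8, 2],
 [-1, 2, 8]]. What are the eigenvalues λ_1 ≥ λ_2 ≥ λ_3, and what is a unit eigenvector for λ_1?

Step 1 — characteristic polynomial p(λ) = det(λI - Sigma) = λ³ - tr·λ² + c_1·λ - det, where tr = trace, c_1 = sum of the principal 2×2 minors, det = det(Sigma):
  tr = 4 + 8 + 8 = 20,
  c_1 = (4·8 - (-1)²) + (4·8 - (-1)²) + (8·8 - (2)²) = 31 + 31 + 60 = 122,
  det = 4·(8·8 - (2)²) - (-1)·((-1)·8 - (2)·(-1)) + (-1)·((-1)·(2) - 8·(-1)) = 4·(60) - (-1)·(-6) + (-1)·(6) = 228.
  So p(λ) = λ³ - 20λ² + 122λ - 228.
Step 2 — look for an integer root (rational root theorem: any rational root is an integer divisor of 228). Testing λ = 6:
  p(6) = 216 - 720 + 732 - 228 = 0  ✓
  Dividing out (λ - 6): p(λ) = (λ - 6)(λ² - 14λ + 38).
Step 3 — remaining eigenvalues from the quadratic λ² - 14λ + 38 = 0:
  Δ = 14² - 4·38 = 196 - 152 = 44,  λ = (14 ± √44)/2 = (14 ± 6.6332)/2 ≈ 10.3166 or 3.6834.
  Sorted: λ_1 = 10.3166,  λ_2 = 6,  λ_3 = 3.6834  (check: sum = 20 = tr ✓).

Step 4 — unit eigenvector for λ_1 ≈ 10.3166: v spans the null space of (Sigma - λ_1 I), whose rows are
  r_1 = (-6.3166, -1, -1),  r_2 = (-1, -2.3166, 2),  r_3 = (-1, 2, -2.3166).
  v is orthogonal to every row, so take v ∝ r_1 × r_2 = ((-1)·(2) - (-1)·(-2.3166), (-1)·(-1) - (-6.3166)·(2), (-6.3166)·(-2.3166) - (-1)·(-1)) ≈ (-4.3166, 13.6332, 13.6332).
  Rescale (multiply by -1 so the first nonzero entry is positive): u = (4.3166, -13.6332, -13.6332).
  ||u|| = √((4.3166)² + (-13.6332)² + (-13.6332)²) = √(390.3642) ≈ 19.7576,  v_1 = u/||u|| ≈ (0.2185, -0.69, -0.69) (||v_1|| = 1).

λ_1 = 10.3166,  λ_2 = 6,  λ_3 = 3.6834;  v_1 ≈ (0.2185, -0.69, -0.69)


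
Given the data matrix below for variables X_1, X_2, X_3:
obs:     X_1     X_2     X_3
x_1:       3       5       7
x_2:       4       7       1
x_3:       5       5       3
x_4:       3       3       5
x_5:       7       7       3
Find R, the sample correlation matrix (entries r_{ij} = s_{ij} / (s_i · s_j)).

Step 1 — column means:
  mean(X_1) = (3 + 4 + 5 + 3 + 7) / 5 = 22/5 = 4.4
  mean(X_2) = (5 + 7 + 5 + 3 + 7) / 5 = 27/5 = 5.4
  mean(X_3) = (7 + 1 + 3 + 5 + 3) / 5 = 19/5 = 3.8

Step 2 — sample variances and covariances s[i,j] = (1/(n-1)) · Σ_k (x_{k,i} - mean_i) · (x_{k,j} - mean_j), with n-1 = 4:
  s[X_1,X_1] = ((-1.4)·(-1.4) + (-0.4)·(-0.4) + (0.6)·(0.6) + (-1.4)·(-1.4) + (2.6)·(2.6)) / 4 = 11.2/4 = 2.8
  s[X_1,X_2] = ((-1.4)·(-0.4) + (-0.4)·(1.6) + (0.6)·(-0.4) + (-1.4)·(-2.4) + (2.6)·(1.6)) / 4 = 7.2/4 = 1.8
  s[X_1,X_3] = ((-1.4)·(3.2) + (-0.4)·(-2.8) + (0.6)·(-0.8) + (-1.4)·(1.2) + (2.6)·(-0.8)) / 4 = -7.6/4 = -1.9
  s[X_2,X_2] = ((-0.4)·(-0.4) + (1.6)·(1.6) + (-0.4)·(-0.4) + (-2.4)·(-2.4) + (1.6)·(1.6)) / 4 = 11.2/4 = 2.8
  s[X_2,X_3] = ((-0.4)·(3.2) + (1.6)·(-2.8) + (-0.4)·(-0.8) + (-2.4)·(1.2) + (1.6)·(-0.8)) / 4 = -9.6/4 = -2.4
  s[X_3,X_3] = ((3.2)·(3.2) + (-2.8)·(-2.8) + (-0.8)·(-0.8) + (1.2)·(1.2) + (-0.8)·(-0.8)) / 4 = 20.8/4 = 5.2
  Sample standard deviations s_i = √(s[i,i]):
  s(X_1) = √(2.8) = 1.6733
  s(X_2) = √(2.8) = 1.6733
  s(X_3) = √(5.2) = 2.2804

Step 3 — r_{ij} = s_{ij} / (s_i · s_j):
  r[X_1,X_1] = 1 (diagonal).
  r[X_1,X_2] = 1.8 / (1.6733 · 1.6733) = 1.8 / 2.8 = 0.6429
  r[X_1,X_3] = -1.9 / (1.6733 · 2.2804) = -1.9 / 3.8158 = -0.4979
  r[X_2,X_2] = 1 (diagonal).
  r[X_2,X_3] = -2.4 / (1.6733 · 2.2804) = -2.4 / 3.8158 = -0.629
  r[X_3,X_3] = 1 (diagonal).

R is symmetric with unit diagonal. Assembling:

R = [[1, 0.6429, -0.4979],
 [0.6429, 1, -0.629],
 [-0.4979, -0.629, 1]]
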